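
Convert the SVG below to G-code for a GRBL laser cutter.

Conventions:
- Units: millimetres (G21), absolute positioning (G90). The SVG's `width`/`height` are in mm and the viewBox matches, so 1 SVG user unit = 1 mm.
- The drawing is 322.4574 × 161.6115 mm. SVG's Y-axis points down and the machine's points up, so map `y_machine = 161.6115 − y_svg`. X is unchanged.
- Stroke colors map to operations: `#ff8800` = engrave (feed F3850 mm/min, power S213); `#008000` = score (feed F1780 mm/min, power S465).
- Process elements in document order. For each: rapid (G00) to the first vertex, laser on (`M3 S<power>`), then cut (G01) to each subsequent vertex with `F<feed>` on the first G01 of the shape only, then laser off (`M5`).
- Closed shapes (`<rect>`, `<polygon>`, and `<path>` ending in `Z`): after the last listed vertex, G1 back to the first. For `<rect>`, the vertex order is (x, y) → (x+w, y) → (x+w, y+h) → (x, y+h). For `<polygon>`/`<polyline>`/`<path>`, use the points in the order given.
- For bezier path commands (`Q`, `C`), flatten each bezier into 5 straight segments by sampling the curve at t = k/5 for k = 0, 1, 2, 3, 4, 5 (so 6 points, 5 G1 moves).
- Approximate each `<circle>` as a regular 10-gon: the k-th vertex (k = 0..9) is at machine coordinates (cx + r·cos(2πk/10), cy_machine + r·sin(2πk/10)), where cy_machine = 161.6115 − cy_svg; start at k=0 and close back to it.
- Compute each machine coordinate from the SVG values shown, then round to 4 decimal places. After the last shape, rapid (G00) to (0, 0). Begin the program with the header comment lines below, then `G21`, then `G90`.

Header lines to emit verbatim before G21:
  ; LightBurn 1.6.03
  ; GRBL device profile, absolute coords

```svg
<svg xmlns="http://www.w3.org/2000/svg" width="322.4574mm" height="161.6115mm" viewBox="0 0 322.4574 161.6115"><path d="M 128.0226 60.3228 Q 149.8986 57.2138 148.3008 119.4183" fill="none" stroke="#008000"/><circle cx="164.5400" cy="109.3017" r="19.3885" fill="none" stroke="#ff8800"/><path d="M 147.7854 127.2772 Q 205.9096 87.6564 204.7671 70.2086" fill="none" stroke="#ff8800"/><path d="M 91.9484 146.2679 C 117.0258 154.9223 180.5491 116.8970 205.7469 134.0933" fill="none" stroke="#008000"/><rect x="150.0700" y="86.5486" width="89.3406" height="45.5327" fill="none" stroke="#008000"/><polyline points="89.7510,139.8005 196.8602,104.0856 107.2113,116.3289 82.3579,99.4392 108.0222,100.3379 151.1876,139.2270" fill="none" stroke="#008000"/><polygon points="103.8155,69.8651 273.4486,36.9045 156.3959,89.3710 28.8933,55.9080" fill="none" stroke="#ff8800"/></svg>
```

Since the viewBox matches the mm dimensions, user units are millimetres directly. The only transform is the Y-flip y_m = 161.6115 − y_svg.

Shape 1 is a quadratic bezier drawn with `<path>`. Its stroke #008000 means score at S465, F1780. After flipping Y the toolpath is (128.0226,101.2887) → (135.8340,99.9198) → (141.7676,93.3257) → (145.8232,81.5066) → (148.0010,64.4625) → (148.3008,42.1932).

Shape 2 is a circle drawn with `<circle>`. Its stroke #ff8800 means engrave at S213, F3850. After flipping Y the toolpath is (183.9285,52.3098) → (180.2256,63.7061) → (170.5314,70.7494) → (158.5486,70.7494) → (148.8544,63.7061) → (145.1515,52.3098) → (148.8544,40.9135) → (158.5486,33.8702) → (170.5314,33.8702) → (180.2256,40.9135) → (183.9285,52.3098), returning to the start.

Shape 3 is a quadratic bezier drawn with `<path>`. Its stroke #ff8800 means engrave at S213, F3850. After flipping Y the toolpath is (147.7854,34.3343) → (168.6644,49.2957) → (184.8021,62.4833) → (196.1984,73.8970) → (202.8534,83.5369) → (204.7671,91.4029).

Shape 4 is a cubic bezier drawn with `<path>`. Its stroke #008000 means score at S465, F1780. After flipping Y the toolpath is (91.9484,15.3436) → (110.9942,14.9373) → (135.5819,20.8429) → (162.0267,28.1691) → (186.6433,32.0246) → (205.7469,27.5182).

Shape 5 is a rectangle drawn with `<rect>`. Its stroke #008000 means score at S465, F1780. After flipping Y the toolpath is (150.0700,75.0629) → (239.4106,75.0629) → (239.4106,29.5302) → (150.0700,29.5302) → (150.0700,75.0629), returning to the start.

Shape 6 is a open polyline drawn with `<polyline>`. Its stroke #008000 means score at S465, F1780. After flipping Y the toolpath is (89.7510,21.8110) → (196.8602,57.5259) → (107.2113,45.2826) → (82.3579,62.1723) → (108.0222,61.2736) → (151.1876,22.3845).

Shape 7 is a closed polygon drawn with `<polygon>`. Its stroke #ff8800 means engrave at S213, F3850. After flipping Y the toolpath is (103.8155,91.7464) → (273.4486,124.7070) → (156.3959,72.2405) → (28.8933,105.7035) → (103.8155,91.7464), returning to the start.

; LightBurn 1.6.03
; GRBL device profile, absolute coords
G21
G90
G00 X128.0226 Y101.2887
M3 S465
G01 X135.8340 Y99.9198 F1780
G01 X141.7676 Y93.3257
G01 X145.8232 Y81.5066
G01 X148.0010 Y64.4625
G01 X148.3008 Y42.1932
M5
G00 X183.9285 Y52.3098
M3 S213
G01 X180.2256 Y63.7061 F3850
G01 X170.5314 Y70.7494
G01 X158.5486 Y70.7494
G01 X148.8544 Y63.7061
G01 X145.1515 Y52.3098
G01 X148.8544 Y40.9135
G01 X158.5486 Y33.8702
G01 X170.5314 Y33.8702
G01 X180.2256 Y40.9135
G01 X183.9285 Y52.3098
M5
G00 X147.7854 Y34.3343
M3 S213
G01 X168.6644 Y49.2957 F3850
G01 X184.8021 Y62.4833
G01 X196.1984 Y73.8970
G01 X202.8534 Y83.5369
G01 X204.7671 Y91.4029
M5
G00 X91.9484 Y15.3436
M3 S465
G01 X110.9942 Y14.9373 F1780
G01 X135.5819 Y20.8429
G01 X162.0267 Y28.1691
G01 X186.6433 Y32.0246
G01 X205.7469 Y27.5182
M5
G00 X150.0700 Y75.0629
M3 S465
G01 X239.4106 Y75.0629 F1780
G01 X239.4106 Y29.5302
G01 X150.0700 Y29.5302
G01 X150.0700 Y75.0629
M5
G00 X89.7510 Y21.8110
M3 S465
G01 X196.8602 Y57.5259 F1780
G01 X107.2113 Y45.2826
G01 X82.3579 Y62.1723
G01 X108.0222 Y61.2736
G01 X151.1876 Y22.3845
M5
G00 X103.8155 Y91.7464
M3 S213
G01 X273.4486 Y124.7070 F3850
G01 X156.3959 Y72.2405
G01 X28.8933 Y105.7035
G01 X103.8155 Y91.7464
M5
G00 X0.0000 Y0.0000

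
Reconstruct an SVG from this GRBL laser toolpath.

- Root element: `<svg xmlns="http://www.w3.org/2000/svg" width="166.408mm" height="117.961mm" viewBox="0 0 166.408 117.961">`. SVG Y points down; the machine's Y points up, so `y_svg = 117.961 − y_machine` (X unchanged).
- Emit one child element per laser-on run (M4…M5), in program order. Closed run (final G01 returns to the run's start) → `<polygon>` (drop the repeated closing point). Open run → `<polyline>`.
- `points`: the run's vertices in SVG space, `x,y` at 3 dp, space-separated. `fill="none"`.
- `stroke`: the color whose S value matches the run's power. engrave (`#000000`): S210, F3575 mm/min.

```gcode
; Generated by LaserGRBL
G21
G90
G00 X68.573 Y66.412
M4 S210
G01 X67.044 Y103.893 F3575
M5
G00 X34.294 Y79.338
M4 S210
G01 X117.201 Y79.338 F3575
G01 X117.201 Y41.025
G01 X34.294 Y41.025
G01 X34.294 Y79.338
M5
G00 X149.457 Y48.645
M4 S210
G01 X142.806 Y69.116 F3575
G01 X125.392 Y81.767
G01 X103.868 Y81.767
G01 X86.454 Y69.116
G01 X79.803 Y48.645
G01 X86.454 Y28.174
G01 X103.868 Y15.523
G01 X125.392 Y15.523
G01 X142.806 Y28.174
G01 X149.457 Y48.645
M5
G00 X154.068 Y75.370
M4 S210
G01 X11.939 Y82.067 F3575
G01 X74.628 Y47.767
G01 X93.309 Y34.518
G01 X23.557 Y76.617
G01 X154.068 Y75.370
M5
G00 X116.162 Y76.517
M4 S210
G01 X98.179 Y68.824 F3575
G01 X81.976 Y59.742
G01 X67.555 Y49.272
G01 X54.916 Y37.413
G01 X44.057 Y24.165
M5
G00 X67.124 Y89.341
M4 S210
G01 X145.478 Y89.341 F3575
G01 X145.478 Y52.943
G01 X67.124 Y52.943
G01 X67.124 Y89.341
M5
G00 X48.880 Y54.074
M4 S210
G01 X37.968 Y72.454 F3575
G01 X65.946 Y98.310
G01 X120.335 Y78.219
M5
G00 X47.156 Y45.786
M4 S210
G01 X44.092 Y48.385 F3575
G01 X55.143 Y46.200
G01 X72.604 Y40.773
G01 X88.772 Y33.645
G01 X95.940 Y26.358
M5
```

<svg xmlns="http://www.w3.org/2000/svg" width="166.408mm" height="117.961mm" viewBox="0 0 166.408 117.961">
  <polyline points="68.573,51.549 67.044,14.068" fill="none" stroke="#000000"/>
  <polygon points="34.294,38.623 117.201,38.623 117.201,76.936 34.294,76.936" fill="none" stroke="#000000"/>
  <polygon points="149.457,69.316 142.806,48.845 125.392,36.194 103.868,36.194 86.454,48.845 79.803,69.316 86.454,89.787 103.868,102.438 125.392,102.438 142.806,89.787" fill="none" stroke="#000000"/>
  <polygon points="154.068,42.591 11.939,35.894 74.628,70.194 93.309,83.443 23.557,41.344" fill="none" stroke="#000000"/>
  <polyline points="116.162,41.444 98.179,49.137 81.976,58.219 67.555,68.689 54.916,80.548 44.057,93.796" fill="none" stroke="#000000"/>
  <polygon points="67.124,28.620 145.478,28.620 145.478,65.018 67.124,65.018" fill="none" stroke="#000000"/>
  <polyline points="48.880,63.887 37.968,45.507 65.946,19.651 120.335,39.742" fill="none" stroke="#000000"/>
  <polyline points="47.156,72.175 44.092,69.576 55.143,71.761 72.604,77.188 88.772,84.316 95.940,91.603" fill="none" stroke="#000000"/>
</svg>

Machine Y-up, SVG Y-down with viewBox height 117.961, so y_svg = 117.961 − y_machine; X carries over. Every run uses S210, so all elements get stroke `#000000` (engrave).

Run 1: The run is open, so emit a `<polyline>` with points (Y-flipped): 68.573,51.549 67.044,14.068.

Run 2: The run returns to its start, so emit a `<polygon>` with points (Y-flipped): 34.294,38.623 117.201,38.623 117.201,76.936 34.294,76.936.

Run 3: The run returns to its start, so emit a `<polygon>` with points (Y-flipped): 149.457,69.316 142.806,48.845 125.392,36.194 103.868,36.194 86.454,48.845 79.803,69.316 86.454,89.787 103.868,102.438 125.392,102.438 142.806,89.787.

Run 4: The run returns to its start, so emit a `<polygon>` with points (Y-flipped): 154.068,42.591 11.939,35.894 74.628,70.194 93.309,83.443 23.557,41.344.

Run 5: The run is open, so emit a `<polyline>` with points (Y-flipped): 116.162,41.444 98.179,49.137 81.976,58.219 67.555,68.689 54.916,80.548 44.057,93.796.

Run 6: The run returns to its start, so emit a `<polygon>` with points (Y-flipped): 67.124,28.620 145.478,28.620 145.478,65.018 67.124,65.018.

Run 7: The run is open, so emit a `<polyline>` with points (Y-flipped): 48.880,63.887 37.968,45.507 65.946,19.651 120.335,39.742.

Run 8: The run is open, so emit a `<polyline>` with points (Y-flipped): 47.156,72.175 44.092,69.576 55.143,71.761 72.604,77.188 88.772,84.316 95.940,91.603.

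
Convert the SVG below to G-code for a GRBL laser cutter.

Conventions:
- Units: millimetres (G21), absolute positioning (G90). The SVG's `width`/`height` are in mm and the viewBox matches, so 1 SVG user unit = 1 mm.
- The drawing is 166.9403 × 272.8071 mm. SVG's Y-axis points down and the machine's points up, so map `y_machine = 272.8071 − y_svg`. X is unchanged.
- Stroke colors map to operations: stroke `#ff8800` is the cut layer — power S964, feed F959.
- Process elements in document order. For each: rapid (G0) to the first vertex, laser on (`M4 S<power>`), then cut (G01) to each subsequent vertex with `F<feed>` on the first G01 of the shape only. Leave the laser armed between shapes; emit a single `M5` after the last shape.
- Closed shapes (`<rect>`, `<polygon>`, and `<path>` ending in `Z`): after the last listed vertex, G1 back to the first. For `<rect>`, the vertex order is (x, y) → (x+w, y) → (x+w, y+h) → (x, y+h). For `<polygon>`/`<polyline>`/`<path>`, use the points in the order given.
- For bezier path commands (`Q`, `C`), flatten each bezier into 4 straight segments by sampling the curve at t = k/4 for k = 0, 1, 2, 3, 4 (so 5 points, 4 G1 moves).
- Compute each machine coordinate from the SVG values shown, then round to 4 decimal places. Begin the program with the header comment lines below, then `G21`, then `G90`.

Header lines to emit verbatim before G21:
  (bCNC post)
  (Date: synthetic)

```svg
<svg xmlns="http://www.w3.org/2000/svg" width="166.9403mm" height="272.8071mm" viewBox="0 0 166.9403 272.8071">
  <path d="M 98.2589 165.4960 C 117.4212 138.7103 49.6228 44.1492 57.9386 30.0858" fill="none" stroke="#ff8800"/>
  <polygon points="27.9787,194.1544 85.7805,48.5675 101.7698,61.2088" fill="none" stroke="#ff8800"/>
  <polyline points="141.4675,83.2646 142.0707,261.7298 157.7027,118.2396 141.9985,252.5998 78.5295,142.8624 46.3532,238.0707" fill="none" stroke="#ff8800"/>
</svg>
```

(bCNC post)
(Date: synthetic)
G21
G90
G0 X98.2589 Y107.3111
M4 S964
G01 X98.8735 Y137.7915 F959
G01 X82.1662 Y179.7871
G01 X63.4251 Y219.3972
G01 X57.9386 Y242.7213
G0 X27.9787 Y78.6527
M4 S964
G01 X85.7805 Y224.2396 F959
G01 X101.7698 Y211.5983
G01 X27.9787 Y78.6527
G0 X141.4675 Y189.5425
M4 S964
G01 X142.0707 Y11.0773 F959
G01 X157.7027 Y154.5675
G01 X141.9985 Y20.2073
G01 X78.5295 Y129.9447
G01 X46.3532 Y34.7364
M5

viewBox `0 0 166.9403 272.8071` with mm width/height → 1 unit = 1 mm. Flip: y_m = 272.8071 − y_svg.

**Shape 1** — `<path>` cubic bezier, stroke `#ff8800` → cut (S964, F959). Control points (SVG): P0=(98.2589,165.4960), P1=(117.4212,138.7103), P2=(49.6228,44.1492), P3=(57.9386,30.0858); sampled at t=k/4. Machine vertices: (98.2589,107.3111) → (98.8735,137.7915) → (82.1662,179.7871) → (63.4251,219.3972) → (57.9386,242.7213). Open path.

**Shape 2** — `<polygon>` closed polygon, stroke `#ff8800` → cut (S964, F959). Machine vertices: (27.9787,78.6527) → (85.7805,224.2396) → (101.7698,211.5983) → (27.9787,78.6527). Closed: final G1 returns to the first vertex.

**Shape 3** — `<polyline>` open polyline, stroke `#ff8800` → cut (S964, F959). Machine vertices: (141.4675,189.5425) → (142.0707,11.0773) → (157.7027,154.5675) → (141.9985,20.2073) → (78.5295,129.9447) → (46.3532,34.7364). Open path.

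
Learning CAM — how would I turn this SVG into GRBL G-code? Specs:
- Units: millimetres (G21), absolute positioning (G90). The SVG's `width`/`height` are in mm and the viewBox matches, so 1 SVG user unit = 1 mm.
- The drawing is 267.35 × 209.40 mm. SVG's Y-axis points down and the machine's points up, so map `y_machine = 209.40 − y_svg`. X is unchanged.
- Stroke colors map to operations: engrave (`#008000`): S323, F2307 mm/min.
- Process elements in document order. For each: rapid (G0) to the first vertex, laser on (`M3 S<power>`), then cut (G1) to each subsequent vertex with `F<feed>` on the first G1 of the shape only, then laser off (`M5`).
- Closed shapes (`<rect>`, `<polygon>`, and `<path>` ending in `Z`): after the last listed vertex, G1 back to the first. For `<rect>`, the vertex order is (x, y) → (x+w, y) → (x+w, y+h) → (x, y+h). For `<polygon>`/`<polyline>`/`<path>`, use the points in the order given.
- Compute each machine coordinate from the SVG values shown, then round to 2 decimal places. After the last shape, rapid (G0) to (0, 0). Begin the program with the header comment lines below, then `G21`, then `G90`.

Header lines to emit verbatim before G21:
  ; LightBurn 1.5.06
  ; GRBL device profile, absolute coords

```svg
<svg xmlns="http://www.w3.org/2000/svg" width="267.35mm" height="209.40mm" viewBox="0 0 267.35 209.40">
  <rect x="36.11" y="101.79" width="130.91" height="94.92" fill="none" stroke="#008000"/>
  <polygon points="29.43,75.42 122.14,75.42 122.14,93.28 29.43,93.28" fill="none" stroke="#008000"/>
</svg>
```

viewBox `0 0 267.35 209.40` with mm width/height → 1 unit = 1 mm. Flip: y_m = 209.40 − y_svg.

**Shape 1** — `<rect>` rectangle, stroke `#008000` → engrave (S323, F2307). Machine vertices: (36.11,107.61) → (167.02,107.61) → (167.02,12.69) → (36.11,12.69) → (36.11,107.61). Closed: final G1 returns to the first vertex.

**Shape 2** — `<polygon>` rectangle, stroke `#008000` → engrave (S323, F2307). Machine vertices: (29.43,133.98) → (122.14,133.98) → (122.14,116.12) → (29.43,116.12) → (29.43,133.98). Closed: final G1 returns to the first vertex.

; LightBurn 1.5.06
; GRBL device profile, absolute coords
G21
G90
G0 X36.11 Y107.61
M3 S323
G1 X167.02 Y107.61 F2307
G1 X167.02 Y12.69
G1 X36.11 Y12.69
G1 X36.11 Y107.61
M5
G0 X29.43 Y133.98
M3 S323
G1 X122.14 Y133.98 F2307
G1 X122.14 Y116.12
G1 X29.43 Y116.12
G1 X29.43 Y133.98
M5
G0 X0.00 Y0.00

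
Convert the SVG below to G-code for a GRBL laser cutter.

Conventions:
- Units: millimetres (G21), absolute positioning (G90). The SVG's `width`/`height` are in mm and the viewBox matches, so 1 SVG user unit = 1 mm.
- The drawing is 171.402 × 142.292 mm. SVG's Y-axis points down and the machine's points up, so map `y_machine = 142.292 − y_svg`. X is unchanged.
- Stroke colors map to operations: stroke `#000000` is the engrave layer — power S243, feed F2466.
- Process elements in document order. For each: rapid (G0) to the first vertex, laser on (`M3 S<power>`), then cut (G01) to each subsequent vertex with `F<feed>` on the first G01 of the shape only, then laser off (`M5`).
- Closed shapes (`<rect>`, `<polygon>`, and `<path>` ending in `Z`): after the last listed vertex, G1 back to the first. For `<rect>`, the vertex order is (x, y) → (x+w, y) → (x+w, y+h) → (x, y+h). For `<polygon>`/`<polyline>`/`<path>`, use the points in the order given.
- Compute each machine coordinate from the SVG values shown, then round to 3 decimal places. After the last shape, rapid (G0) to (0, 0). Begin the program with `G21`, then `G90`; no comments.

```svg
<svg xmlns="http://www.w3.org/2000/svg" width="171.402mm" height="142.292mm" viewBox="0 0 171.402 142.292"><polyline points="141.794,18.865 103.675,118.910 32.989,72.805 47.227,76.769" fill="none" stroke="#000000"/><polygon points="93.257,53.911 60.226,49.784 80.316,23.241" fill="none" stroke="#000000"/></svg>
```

Since the viewBox matches the mm dimensions, user units are millimetres directly. The only transform is the Y-flip y_m = 142.292 − y_svg.

Shape 1 is a open polyline drawn with `<polyline>`. Its stroke #000000 means engrave at S243, F2466. After flipping Y the toolpath is (141.794,123.427) → (103.675,23.382) → (32.989,69.487) → (47.227,65.523).

Shape 2 is a regular polygon drawn with `<polygon>`. Its stroke #000000 means engrave at S243, F2466. After flipping Y the toolpath is (93.257,88.381) → (60.226,92.508) → (80.316,119.051) → (93.257,88.381), returning to the start.

G21
G90
G0 X141.794 Y123.427
M3 S243
G01 X103.675 Y23.382 F2466
G01 X32.989 Y69.487
G01 X47.227 Y65.523
M5
G0 X93.257 Y88.381
M3 S243
G01 X60.226 Y92.508 F2466
G01 X80.316 Y119.051
G01 X93.257 Y88.381
M5
G0 X0.000 Y0.000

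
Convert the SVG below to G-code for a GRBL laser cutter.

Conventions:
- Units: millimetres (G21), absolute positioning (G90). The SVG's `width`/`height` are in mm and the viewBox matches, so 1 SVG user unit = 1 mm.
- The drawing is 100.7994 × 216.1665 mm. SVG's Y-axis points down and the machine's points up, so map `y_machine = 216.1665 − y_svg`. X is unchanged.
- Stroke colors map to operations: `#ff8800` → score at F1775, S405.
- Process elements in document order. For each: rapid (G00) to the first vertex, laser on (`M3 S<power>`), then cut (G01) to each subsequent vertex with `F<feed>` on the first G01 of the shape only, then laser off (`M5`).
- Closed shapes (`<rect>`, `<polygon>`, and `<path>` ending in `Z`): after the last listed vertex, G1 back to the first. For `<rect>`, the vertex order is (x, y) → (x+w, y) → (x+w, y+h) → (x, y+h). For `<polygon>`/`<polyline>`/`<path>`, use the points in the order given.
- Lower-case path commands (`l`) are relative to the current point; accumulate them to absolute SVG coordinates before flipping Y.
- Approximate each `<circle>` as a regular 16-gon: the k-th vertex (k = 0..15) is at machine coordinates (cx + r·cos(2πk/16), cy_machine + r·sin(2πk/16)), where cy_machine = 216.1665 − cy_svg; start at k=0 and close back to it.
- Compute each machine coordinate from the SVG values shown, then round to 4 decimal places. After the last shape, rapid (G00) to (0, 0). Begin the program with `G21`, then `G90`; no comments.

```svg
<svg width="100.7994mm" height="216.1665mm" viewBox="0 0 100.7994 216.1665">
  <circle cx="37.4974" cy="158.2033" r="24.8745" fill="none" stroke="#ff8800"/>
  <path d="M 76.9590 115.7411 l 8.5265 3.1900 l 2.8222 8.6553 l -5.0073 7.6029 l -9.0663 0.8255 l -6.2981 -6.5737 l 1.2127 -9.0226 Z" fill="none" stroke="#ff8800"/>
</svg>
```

1 u = 1 mm; y_m = 216.1665 − y.

[1] `<circle>` circle, #ff8800→score S405 F1775: (62.3719,57.9632) → (60.4784,67.4823) → (55.0863,75.5521) → (47.0165,80.9442) → (37.4974,82.8377) → (27.9783,80.9442) → (19.9085,75.5521) → (14.5164,67.4823) → (12.6229,57.9632) → (14.5164,48.4441) → (19.9085,40.3743) → (27.9783,34.9822) → (37.4974,33.0887) → (47.0165,34.9822) → (55.0863,40.3743) → (60.4784,48.4441) → (62.3719,57.9632) (closed)

[2] `<path>` regular polygon, #ff8800→score S405 F1775: (76.9590,100.4254) → (85.4855,97.2354) → (88.3077,88.5801) → (83.3004,80.9772) → (74.2341,80.1517) → (67.9360,86.7254) → (69.1487,95.7480) → (76.9590,100.4254) (closed)

G21
G90
G00 X62.3719 Y57.9632
M3 S405
G01 X60.4784 Y67.4823 F1775
G01 X55.0863 Y75.5521
G01 X47.0165 Y80.9442
G01 X37.4974 Y82.8377
G01 X27.9783 Y80.9442
G01 X19.9085 Y75.5521
G01 X14.5164 Y67.4823
G01 X12.6229 Y57.9632
G01 X14.5164 Y48.4441
G01 X19.9085 Y40.3743
G01 X27.9783 Y34.9822
G01 X37.4974 Y33.0887
G01 X47.0165 Y34.9822
G01 X55.0863 Y40.3743
G01 X60.4784 Y48.4441
G01 X62.3719 Y57.9632
M5
G00 X76.9590 Y100.4254
M3 S405
G01 X85.4855 Y97.2354 F1775
G01 X88.3077 Y88.5801
G01 X83.3004 Y80.9772
G01 X74.2341 Y80.1517
G01 X67.9360 Y86.7254
G01 X69.1487 Y95.7480
G01 X76.9590 Y100.4254
M5
G00 X0.0000 Y0.0000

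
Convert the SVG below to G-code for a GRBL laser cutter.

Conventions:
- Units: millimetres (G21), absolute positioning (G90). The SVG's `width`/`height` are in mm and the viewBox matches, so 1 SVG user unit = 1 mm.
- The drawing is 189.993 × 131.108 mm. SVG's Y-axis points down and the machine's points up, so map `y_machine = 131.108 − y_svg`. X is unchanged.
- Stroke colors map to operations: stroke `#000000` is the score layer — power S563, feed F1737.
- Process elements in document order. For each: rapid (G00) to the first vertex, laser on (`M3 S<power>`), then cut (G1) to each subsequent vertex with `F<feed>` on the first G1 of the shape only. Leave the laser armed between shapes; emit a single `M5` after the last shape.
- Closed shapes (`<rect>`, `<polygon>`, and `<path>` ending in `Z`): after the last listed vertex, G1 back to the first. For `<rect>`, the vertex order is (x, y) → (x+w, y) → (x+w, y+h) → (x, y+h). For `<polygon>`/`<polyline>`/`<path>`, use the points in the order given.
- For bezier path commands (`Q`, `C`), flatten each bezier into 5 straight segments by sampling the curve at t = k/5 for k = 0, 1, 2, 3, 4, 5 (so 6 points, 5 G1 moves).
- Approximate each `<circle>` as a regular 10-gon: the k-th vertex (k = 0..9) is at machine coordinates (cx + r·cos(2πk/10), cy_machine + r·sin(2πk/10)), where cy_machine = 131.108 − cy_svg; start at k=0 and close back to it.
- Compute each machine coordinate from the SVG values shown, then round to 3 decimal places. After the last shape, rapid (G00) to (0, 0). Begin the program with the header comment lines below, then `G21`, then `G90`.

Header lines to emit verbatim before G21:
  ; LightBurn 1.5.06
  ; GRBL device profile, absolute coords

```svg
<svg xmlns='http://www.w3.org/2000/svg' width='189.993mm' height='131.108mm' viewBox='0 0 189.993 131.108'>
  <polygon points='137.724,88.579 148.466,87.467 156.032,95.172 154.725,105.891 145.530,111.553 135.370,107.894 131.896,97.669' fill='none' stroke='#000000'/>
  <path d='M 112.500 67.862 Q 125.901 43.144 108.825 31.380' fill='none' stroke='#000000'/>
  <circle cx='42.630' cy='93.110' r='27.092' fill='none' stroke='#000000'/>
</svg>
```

Since the viewBox matches the mm dimensions, user units are millimetres directly. The only transform is the Y-flip y_m = 131.108 − y_svg.

Shape 1 is a regular polygon drawn with `<polygon>`. Its stroke #000000 means score at S563, F1737. After flipping Y the toolpath is (137.724,42.529) → (148.466,43.641) → (156.032,35.936) → (154.725,25.217) → (145.530,19.555) → (135.370,23.214) → (131.896,33.439) → (137.724,42.529), returning to the start.

Shape 2 is a quadratic bezier drawn with `<path>`. Its stroke #000000 means score at S563, F1737. After flipping Y the toolpath is (112.500,63.246) → (116.641,72.615) → (118.344,80.948) → (117.609,88.244) → (114.436,94.504) → (108.825,99.728).

Shape 3 is a circle drawn with `<circle>`. Its stroke #000000 means score at S563, F1737. After flipping Y the toolpath is (69.722,37.998) → (64.548,53.922) → (51.002,63.764) → (34.258,63.764) → (20.712,53.922) → (15.538,37.998) → (20.712,22.074) → (34.258,12.232) → (51.002,12.232) → (64.548,22.074) → (69.722,37.998), returning to the start.

; LightBurn 1.5.06
; GRBL device profile, absolute coords
G21
G90
G00 X137.724 Y42.529
M3 S563
G1 X148.466 Y43.641 F1737
G1 X156.032 Y35.936
G1 X154.725 Y25.217
G1 X145.530 Y19.555
G1 X135.370 Y23.214
G1 X131.896 Y33.439
G1 X137.724 Y42.529
G00 X112.500 Y63.246
M3 S563
G1 X116.641 Y72.615 F1737
G1 X118.344 Y80.948
G1 X117.609 Y88.244
G1 X114.436 Y94.504
G1 X108.825 Y99.728
G00 X69.722 Y37.998
M3 S563
G1 X64.548 Y53.922 F1737
G1 X51.002 Y63.764
G1 X34.258 Y63.764
G1 X20.712 Y53.922
G1 X15.538 Y37.998
G1 X20.712 Y22.074
G1 X34.258 Y12.232
G1 X51.002 Y12.232
G1 X64.548 Y22.074
G1 X69.722 Y37.998
M5
G00 X0.000 Y0.000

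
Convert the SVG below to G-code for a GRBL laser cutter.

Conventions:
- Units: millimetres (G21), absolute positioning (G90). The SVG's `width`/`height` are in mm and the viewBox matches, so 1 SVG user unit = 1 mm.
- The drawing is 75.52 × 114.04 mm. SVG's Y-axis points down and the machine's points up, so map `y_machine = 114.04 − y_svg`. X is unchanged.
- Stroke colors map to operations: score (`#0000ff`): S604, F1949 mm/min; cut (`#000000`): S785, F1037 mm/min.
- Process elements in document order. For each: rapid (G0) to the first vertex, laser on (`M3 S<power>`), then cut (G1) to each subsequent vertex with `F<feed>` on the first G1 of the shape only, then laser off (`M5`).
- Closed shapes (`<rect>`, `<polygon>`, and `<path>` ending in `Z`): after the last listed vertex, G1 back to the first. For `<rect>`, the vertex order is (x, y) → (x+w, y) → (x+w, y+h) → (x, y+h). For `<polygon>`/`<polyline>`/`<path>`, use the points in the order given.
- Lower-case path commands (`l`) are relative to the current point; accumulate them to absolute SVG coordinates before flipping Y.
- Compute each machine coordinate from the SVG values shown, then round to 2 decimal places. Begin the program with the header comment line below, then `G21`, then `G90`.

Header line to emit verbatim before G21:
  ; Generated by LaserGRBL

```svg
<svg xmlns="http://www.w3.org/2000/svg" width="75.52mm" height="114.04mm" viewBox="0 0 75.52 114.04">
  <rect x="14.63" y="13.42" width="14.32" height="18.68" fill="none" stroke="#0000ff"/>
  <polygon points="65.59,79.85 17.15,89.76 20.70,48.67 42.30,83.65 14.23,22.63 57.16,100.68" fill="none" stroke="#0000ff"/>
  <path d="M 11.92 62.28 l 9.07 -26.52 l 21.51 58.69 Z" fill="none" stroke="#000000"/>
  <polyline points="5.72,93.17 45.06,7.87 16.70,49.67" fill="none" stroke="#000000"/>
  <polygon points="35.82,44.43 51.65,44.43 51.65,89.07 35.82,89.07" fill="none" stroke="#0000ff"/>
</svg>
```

; Generated by LaserGRBL
G21
G90
G0 X14.63 Y100.62
M3 S604
G1 X28.95 Y100.62 F1949
G1 X28.95 Y81.94
G1 X14.63 Y81.94
G1 X14.63 Y100.62
M5
G0 X65.59 Y34.19
M3 S604
G1 X17.15 Y24.28 F1949
G1 X20.70 Y65.37
G1 X42.30 Y30.39
G1 X14.23 Y91.41
G1 X57.16 Y13.36
G1 X65.59 Y34.19
M5
G0 X11.92 Y51.76
M3 S785
G1 X20.99 Y78.28 F1037
G1 X42.50 Y19.59
G1 X11.92 Y51.76
M5
G0 X5.72 Y20.87
M3 S785
G1 X45.06 Y106.17 F1037
G1 X16.70 Y64.37
M5
G0 X35.82 Y69.61
M3 S604
G1 X51.65 Y69.61 F1949
G1 X51.65 Y24.97
G1 X35.82 Y24.97
G1 X35.82 Y69.61
M5

1 u = 1 mm; y_m = 114.04 − y.

[1] `<rect>` rectangle, #0000ff→score S604 F1949: (14.63,100.62) → (28.95,100.62) → (28.95,81.94) → (14.63,81.94) → (14.63,100.62) (closed)

[2] `<polygon>` closed polygon, #0000ff→score S604 F1949: (65.59,34.19) → (17.15,24.28) → (20.70,65.37) → (42.30,30.39) → (14.23,91.41) → (57.16,13.36) → (65.59,34.19) (closed)

[3] `<path>` closed polygon, #000000→cut S785 F1037: (11.92,51.76) → (20.99,78.28) → (42.50,19.59) → (11.92,51.76) (closed)

[4] `<polyline>` open polyline, #000000→cut S785 F1037: (5.72,20.87) → (45.06,106.17) → (16.70,64.37)

[5] `<polygon>` rectangle, #0000ff→score S604 F1949: (35.82,69.61) → (51.65,69.61) → (51.65,24.97) → (35.82,24.97) → (35.82,69.61) (closed)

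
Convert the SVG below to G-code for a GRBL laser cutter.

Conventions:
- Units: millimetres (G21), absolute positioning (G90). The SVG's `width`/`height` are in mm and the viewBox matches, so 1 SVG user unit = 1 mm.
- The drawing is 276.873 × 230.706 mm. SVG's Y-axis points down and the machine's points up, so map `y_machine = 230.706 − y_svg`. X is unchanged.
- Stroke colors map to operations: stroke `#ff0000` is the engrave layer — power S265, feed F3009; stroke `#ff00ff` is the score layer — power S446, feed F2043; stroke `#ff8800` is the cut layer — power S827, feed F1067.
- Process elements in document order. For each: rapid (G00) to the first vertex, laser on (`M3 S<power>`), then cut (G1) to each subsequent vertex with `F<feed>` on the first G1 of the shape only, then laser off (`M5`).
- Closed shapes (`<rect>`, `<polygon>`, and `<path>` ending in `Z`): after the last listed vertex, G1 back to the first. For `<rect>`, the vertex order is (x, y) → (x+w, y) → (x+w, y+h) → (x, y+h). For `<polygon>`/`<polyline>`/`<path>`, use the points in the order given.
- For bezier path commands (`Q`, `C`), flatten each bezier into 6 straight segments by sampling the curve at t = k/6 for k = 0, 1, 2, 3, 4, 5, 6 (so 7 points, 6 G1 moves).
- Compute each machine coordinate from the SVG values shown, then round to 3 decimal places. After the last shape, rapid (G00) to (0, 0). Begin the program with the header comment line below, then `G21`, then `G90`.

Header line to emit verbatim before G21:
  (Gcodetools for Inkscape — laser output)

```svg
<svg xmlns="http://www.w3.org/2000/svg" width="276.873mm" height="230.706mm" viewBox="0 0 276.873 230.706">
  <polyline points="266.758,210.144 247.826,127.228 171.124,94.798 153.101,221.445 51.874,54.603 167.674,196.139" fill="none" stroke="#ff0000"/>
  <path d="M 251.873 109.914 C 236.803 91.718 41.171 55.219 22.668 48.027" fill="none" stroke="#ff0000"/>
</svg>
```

(Gcodetools for Inkscape — laser output)
G21
G90
G00 X266.758 Y20.562
M3 S265
G1 X247.826 Y103.478 F3009
G1 X171.124 Y135.908
G1 X153.101 Y9.261
G1 X51.874 Y176.103
G1 X167.674 Y34.567
M5
G00 X251.873 Y120.792
M3 S265
G1 X230.947 Y131.195 F3009
G1 X189.863 Y143.326
G1 X138.558 Y155.862
G1 X86.966 Y167.481
G1 X45.024 Y176.861
G1 X22.668 Y182.679
M5
G00 X0.000 Y0.000

viewBox `0 0 276.873 230.706` with mm width/height → 1 unit = 1 mm. Flip: y_m = 230.706 − y_svg.

**Shape 1** — `<polyline>` open polyline, stroke `#ff0000` → engrave (S265, F3009). Machine vertices: (266.758,20.562) → (247.826,103.478) → (171.124,135.908) → (153.101,9.261) → (51.874,176.103) → (167.674,34.567). Open path.

**Shape 2** — `<path>` cubic bezier, stroke `#ff0000` → engrave (S265, F3009). Control points (SVG): P0=(251.873,109.914), P1=(236.803,91.718), P2=(41.171,55.219), P3=(22.668,48.027); sampled at t=k/6. Machine vertices: (251.873,120.792) → (230.947,131.195) → (189.863,143.326) → (138.558,155.862) → (86.966,167.481) → (45.024,176.861) → (22.668,182.679). Open path.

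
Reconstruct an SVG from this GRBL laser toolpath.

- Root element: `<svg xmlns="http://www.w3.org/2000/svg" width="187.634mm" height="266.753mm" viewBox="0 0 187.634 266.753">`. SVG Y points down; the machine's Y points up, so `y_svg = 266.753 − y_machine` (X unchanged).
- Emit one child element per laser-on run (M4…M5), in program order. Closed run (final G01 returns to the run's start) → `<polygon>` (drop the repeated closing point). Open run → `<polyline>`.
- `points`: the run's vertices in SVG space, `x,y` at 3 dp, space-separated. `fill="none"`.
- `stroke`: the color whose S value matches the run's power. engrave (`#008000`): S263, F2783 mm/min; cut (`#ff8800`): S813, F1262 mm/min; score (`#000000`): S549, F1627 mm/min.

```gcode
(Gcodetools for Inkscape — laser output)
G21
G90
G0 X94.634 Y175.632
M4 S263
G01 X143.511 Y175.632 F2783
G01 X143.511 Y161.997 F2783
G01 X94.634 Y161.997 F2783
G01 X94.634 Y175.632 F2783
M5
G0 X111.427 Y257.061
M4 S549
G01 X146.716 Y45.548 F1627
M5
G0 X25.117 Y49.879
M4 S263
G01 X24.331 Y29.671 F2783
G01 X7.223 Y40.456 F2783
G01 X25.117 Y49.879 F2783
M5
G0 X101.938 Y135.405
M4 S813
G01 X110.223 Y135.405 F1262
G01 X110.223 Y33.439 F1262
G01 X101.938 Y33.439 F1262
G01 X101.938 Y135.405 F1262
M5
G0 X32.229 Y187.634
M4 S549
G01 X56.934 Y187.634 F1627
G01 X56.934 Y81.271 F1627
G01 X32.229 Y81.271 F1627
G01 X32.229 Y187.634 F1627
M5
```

y_svg = 266.753 − y_m.

[1] S263→`#008000` (engrave); closed run; points: 94.634,91.121 143.511,91.121 143.511,104.756 94.634,104.756

[2] S549→`#000000` (score); open run; points: 111.427,9.692 146.716,221.205

[3] S263→`#008000` (engrave); closed run; points: 25.117,216.874 24.331,237.082 7.223,226.297

[4] S813→`#ff8800` (cut); closed run; points: 101.938,131.348 110.223,131.348 110.223,233.314 101.938,233.314

[5] S549→`#000000` (score); closed run; points: 32.229,79.119 56.934,79.119 56.934,185.482 32.229,185.482

<svg xmlns="http://www.w3.org/2000/svg" width="187.634mm" height="266.753mm" viewBox="0 0 187.634 266.753">
  <polygon points="94.634,91.121 143.511,91.121 143.511,104.756 94.634,104.756" fill="none" stroke="#008000"/>
  <polyline points="111.427,9.692 146.716,221.205" fill="none" stroke="#000000"/>
  <polygon points="25.117,216.874 24.331,237.082 7.223,226.297" fill="none" stroke="#008000"/>
  <polygon points="101.938,131.348 110.223,131.348 110.223,233.314 101.938,233.314" fill="none" stroke="#ff8800"/>
  <polygon points="32.229,79.119 56.934,79.119 56.934,185.482 32.229,185.482" fill="none" stroke="#000000"/>
</svg>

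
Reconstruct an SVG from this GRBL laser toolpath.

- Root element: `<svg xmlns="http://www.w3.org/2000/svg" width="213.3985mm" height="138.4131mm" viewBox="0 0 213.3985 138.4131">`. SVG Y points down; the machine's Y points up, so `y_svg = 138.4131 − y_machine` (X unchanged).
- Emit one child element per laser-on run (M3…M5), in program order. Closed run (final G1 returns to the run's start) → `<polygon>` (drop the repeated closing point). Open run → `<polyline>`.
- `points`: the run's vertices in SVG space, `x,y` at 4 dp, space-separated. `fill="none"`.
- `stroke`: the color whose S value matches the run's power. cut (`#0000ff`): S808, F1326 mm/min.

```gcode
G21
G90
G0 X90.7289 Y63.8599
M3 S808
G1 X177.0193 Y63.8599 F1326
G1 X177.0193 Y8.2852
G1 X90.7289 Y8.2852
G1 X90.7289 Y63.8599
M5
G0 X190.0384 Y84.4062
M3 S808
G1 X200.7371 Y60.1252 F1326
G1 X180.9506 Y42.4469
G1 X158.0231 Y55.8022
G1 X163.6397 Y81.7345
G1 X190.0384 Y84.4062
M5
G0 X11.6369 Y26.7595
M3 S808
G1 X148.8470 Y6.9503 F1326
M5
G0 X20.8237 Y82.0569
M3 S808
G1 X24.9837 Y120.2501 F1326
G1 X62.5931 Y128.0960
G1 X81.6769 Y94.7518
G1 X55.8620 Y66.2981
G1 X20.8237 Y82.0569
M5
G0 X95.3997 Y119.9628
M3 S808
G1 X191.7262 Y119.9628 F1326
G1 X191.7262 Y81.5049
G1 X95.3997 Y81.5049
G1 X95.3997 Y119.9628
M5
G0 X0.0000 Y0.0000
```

Each laser-on run becomes one SVG element. Flip Y back into SVG space with y_svg = 138.4131 − y_machine. Every run uses S808, so all elements get stroke `#0000ff` (cut).

Run 1: The run returns to its start, so emit a `<polygon>` with points (Y-flipped): 90.7289,74.5532 177.0193,74.5532 177.0193,130.1279 90.7289,130.1279.

Run 2: The run returns to its start, so emit a `<polygon>` with points (Y-flipped): 190.0384,54.0069 200.7371,78.2879 180.9506,95.9662 158.0231,82.6109 163.6397,56.6786.

Run 3: The run is open, so emit a `<polyline>` with points (Y-flipped): 11.6369,111.6536 148.8470,131.4628.

Run 4: The run returns to its start, so emit a `<polygon>` with points (Y-flipped): 20.8237,56.3562 24.9837,18.1630 62.5931,10.3171 81.6769,43.6613 55.8620,72.1150.

Run 5: The run returns to its start, so emit a `<polygon>` with points (Y-flipped): 95.3997,18.4503 191.7262,18.4503 191.7262,56.9082 95.3997,56.9082.

<svg xmlns="http://www.w3.org/2000/svg" width="213.3985mm" height="138.4131mm" viewBox="0 0 213.3985 138.4131">
  <polygon points="90.7289,74.5532 177.0193,74.5532 177.0193,130.1279 90.7289,130.1279" fill="none" stroke="#0000ff"/>
  <polygon points="190.0384,54.0069 200.7371,78.2879 180.9506,95.9662 158.0231,82.6109 163.6397,56.6786" fill="none" stroke="#0000ff"/>
  <polyline points="11.6369,111.6536 148.8470,131.4628" fill="none" stroke="#0000ff"/>
  <polygon points="20.8237,56.3562 24.9837,18.1630 62.5931,10.3171 81.6769,43.6613 55.8620,72.1150" fill="none" stroke="#0000ff"/>
  <polygon points="95.3997,18.4503 191.7262,18.4503 191.7262,56.9082 95.3997,56.9082" fill="none" stroke="#0000ff"/>
</svg>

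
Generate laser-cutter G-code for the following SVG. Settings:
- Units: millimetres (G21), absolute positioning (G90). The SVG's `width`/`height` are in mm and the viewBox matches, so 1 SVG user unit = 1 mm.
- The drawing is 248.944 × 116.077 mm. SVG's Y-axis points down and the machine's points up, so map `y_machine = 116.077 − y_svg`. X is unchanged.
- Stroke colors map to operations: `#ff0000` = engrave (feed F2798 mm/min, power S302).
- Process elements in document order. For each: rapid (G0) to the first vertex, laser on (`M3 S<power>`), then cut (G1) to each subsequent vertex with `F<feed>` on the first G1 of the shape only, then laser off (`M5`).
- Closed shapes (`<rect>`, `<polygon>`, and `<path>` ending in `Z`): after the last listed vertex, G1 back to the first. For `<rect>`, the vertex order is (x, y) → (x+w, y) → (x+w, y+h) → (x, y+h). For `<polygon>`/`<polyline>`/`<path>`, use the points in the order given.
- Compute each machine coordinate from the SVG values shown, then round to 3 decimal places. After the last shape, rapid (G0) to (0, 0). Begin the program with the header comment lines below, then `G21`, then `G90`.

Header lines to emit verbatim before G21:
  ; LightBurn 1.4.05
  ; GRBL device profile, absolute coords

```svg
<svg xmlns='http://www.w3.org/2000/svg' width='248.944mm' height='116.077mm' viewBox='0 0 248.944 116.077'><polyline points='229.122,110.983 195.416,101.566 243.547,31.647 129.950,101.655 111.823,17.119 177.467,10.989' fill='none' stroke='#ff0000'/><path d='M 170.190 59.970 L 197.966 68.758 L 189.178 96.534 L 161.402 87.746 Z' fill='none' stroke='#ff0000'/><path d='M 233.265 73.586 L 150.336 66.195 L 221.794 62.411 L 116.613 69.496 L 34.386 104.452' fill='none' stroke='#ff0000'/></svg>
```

; LightBurn 1.4.05
; GRBL device profile, absolute coords
G21
G90
G0 X229.122 Y5.094
M3 S302
G1 X195.416 Y14.511 F2798
G1 X243.547 Y84.430
G1 X129.950 Y14.422
G1 X111.823 Y98.958
G1 X177.467 Y105.088
M5
G0 X170.190 Y56.107
M3 S302
G1 X197.966 Y47.319 F2798
G1 X189.178 Y19.543
G1 X161.402 Y28.331
G1 X170.190 Y56.107
M5
G0 X233.265 Y42.491
M3 S302
G1 X150.336 Y49.882 F2798
G1 X221.794 Y53.666
G1 X116.613 Y46.581
G1 X34.386 Y11.625
M5
G0 X0.000 Y0.000

Since the viewBox matches the mm dimensions, user units are millimetres directly. The only transform is the Y-flip y_m = 116.077 − y_svg.

Shape 1 is a open polyline drawn with `<polyline>`. Its stroke #ff0000 means engrave at S302, F2798. After flipping Y the toolpath is (229.122,5.094) → (195.416,14.511) → (243.547,84.430) → (129.950,14.422) → (111.823,98.958) → (177.467,105.088).

Shape 2 is a regular polygon drawn with `<path>`. Its stroke #ff0000 means engrave at S302, F2798. After flipping Y the toolpath is (170.190,56.107) → (197.966,47.319) → (189.178,19.543) → (161.402,28.331) → (170.190,56.107), returning to the start.

Shape 3 is a open polyline drawn with `<path>`. Its stroke #ff0000 means engrave at S302, F2798. After flipping Y the toolpath is (233.265,42.491) → (150.336,49.882) → (221.794,53.666) → (116.613,46.581) → (34.386,11.625).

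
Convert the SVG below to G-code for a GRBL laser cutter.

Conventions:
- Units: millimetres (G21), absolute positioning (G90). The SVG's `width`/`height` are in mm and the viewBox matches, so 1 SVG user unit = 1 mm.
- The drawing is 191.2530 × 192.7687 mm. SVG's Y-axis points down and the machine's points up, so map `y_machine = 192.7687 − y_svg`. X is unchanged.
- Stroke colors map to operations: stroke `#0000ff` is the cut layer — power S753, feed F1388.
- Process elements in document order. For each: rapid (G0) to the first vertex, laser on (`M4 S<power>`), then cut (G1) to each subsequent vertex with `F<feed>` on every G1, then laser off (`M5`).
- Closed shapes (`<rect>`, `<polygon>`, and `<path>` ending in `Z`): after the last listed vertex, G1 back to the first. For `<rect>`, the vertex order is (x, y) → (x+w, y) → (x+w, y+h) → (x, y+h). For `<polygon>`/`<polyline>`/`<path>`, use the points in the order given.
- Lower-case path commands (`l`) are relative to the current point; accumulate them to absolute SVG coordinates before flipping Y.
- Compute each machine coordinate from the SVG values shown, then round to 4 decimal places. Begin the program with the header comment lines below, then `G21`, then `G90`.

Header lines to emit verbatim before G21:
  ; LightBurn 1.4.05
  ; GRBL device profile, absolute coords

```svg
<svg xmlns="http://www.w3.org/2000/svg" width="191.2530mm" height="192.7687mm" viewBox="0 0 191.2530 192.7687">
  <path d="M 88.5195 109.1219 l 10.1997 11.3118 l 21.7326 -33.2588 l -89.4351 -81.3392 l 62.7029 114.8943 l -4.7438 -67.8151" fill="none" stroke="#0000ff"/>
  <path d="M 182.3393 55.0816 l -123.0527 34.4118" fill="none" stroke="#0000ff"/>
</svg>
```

Since the viewBox matches the mm dimensions, user units are millimetres directly. The only transform is the Y-flip y_m = 192.7687 − y_svg.

Shape 1 is a open polyline drawn with `<path>`. Its stroke #0000ff means cut at S753, F1388. After flipping Y the toolpath is (88.5195,83.6468) → (98.7192,72.3350) → (120.4518,105.5938) → (31.0167,186.9330) → (93.7196,72.0387) → (88.9758,139.8538).

Shape 2 is a line segment drawn with `<path>`. Its stroke #0000ff means cut at S753, F1388. After flipping Y the toolpath is (182.3393,137.6871) → (59.2866,103.2753).

; LightBurn 1.4.05
; GRBL device profile, absolute coords
G21
G90
G0 X88.5195 Y83.6468
M4 S753
G1 X98.7192 Y72.3350 F1388
G1 X120.4518 Y105.5938 F1388
G1 X31.0167 Y186.9330 F1388
G1 X93.7196 Y72.0387 F1388
G1 X88.9758 Y139.8538 F1388
M5
G0 X182.3393 Y137.6871
M4 S753
G1 X59.2866 Y103.2753 F1388
M5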